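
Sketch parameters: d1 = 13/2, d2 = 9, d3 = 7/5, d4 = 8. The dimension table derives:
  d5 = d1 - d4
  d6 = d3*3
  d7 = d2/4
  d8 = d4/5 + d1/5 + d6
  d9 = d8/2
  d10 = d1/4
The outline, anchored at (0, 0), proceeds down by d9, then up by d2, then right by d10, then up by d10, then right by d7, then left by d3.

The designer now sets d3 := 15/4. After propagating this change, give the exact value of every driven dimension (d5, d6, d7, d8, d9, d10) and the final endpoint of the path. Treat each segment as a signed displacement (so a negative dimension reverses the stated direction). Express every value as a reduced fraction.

Apply edit: d3 := 15/4
  d5 = d1 - d4 = -3/2
  d6 = d3*3 = 45/4
  d7 = d2/4 = 9/4
  d8 = d4/5 + d1/5 + d6 = 283/20
  d9 = d8/2 = 283/40
  d10 = d1/4 = 13/8
Walk from origin (0, 0):
  seg 1: down by d9 = 283/40 → (0, -283/40)
  seg 2: up by d2 = 9 → (0, 77/40)
  seg 3: right by d10 = 13/8 → (13/8, 77/40)
  seg 4: up by d10 = 13/8 → (13/8, 71/20)
  seg 5: right by d7 = 9/4 → (31/8, 71/20)
  seg 6: left by d3 = 15/4 → (1/8, 71/20)

d5 = -3/2
d6 = 45/4
d7 = 9/4
d8 = 283/20
d9 = 283/40
d10 = 13/8
endpoint = (1/8, 71/20)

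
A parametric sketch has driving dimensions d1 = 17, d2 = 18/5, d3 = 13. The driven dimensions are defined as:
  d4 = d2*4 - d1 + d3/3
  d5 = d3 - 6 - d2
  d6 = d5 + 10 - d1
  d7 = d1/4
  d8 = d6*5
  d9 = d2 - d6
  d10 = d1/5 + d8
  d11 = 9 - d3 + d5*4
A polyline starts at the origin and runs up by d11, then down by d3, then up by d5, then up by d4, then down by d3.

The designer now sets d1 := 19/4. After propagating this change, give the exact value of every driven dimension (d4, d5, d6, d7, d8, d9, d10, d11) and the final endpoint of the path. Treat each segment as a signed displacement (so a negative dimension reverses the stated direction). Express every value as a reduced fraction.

Apply edit: d1 := 19/4
  d4 = d2*4 - d1 + d3/3 = 839/60
  d5 = d3 - 6 - d2 = 17/5
  d6 = d5 + 10 - d1 = 173/20
  d7 = d1/4 = 19/16
  d8 = d6*5 = 173/4
  d9 = d2 - d6 = -101/20
  d10 = d1/5 + d8 = 221/5
  d11 = 9 - d3 + d5*4 = 48/5
Walk from origin (0, 0):
  seg 1: up by d11 = 48/5 → (0, 48/5)
  seg 2: down by d3 = 13 → (0, -17/5)
  seg 3: up by d5 = 17/5 → (0, 0)
  seg 4: up by d4 = 839/60 → (0, 839/60)
  seg 5: down by d3 = 13 → (0, 59/60)

d4 = 839/60
d5 = 17/5
d6 = 173/20
d7 = 19/16
d8 = 173/4
d9 = -101/20
d10 = 221/5
d11 = 48/5
endpoint = (0, 59/60)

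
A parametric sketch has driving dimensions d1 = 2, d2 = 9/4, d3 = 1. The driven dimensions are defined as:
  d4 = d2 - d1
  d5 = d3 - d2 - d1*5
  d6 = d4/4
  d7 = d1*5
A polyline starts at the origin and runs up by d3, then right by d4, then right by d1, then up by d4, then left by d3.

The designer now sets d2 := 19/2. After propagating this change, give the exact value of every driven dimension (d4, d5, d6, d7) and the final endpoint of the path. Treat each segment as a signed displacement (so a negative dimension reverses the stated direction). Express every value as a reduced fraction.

d4 = 15/2
d5 = -37/2
d6 = 15/8
d7 = 10
endpoint = (17/2, 17/2)

Apply edit: d2 := 19/2
  d4 = d2 - d1 = 15/2
  d5 = d3 - d2 - d1*5 = -37/2
  d6 = d4/4 = 15/8
  d7 = d1*5 = 10
Walk from origin (0, 0):
  seg 1: up by d3 = 1 → (0, 1)
  seg 2: right by d4 = 15/2 → (15/2, 1)
  seg 3: right by d1 = 2 → (19/2, 1)
  seg 4: up by d4 = 15/2 → (19/2, 17/2)
  seg 5: left by d3 = 1 → (17/2, 17/2)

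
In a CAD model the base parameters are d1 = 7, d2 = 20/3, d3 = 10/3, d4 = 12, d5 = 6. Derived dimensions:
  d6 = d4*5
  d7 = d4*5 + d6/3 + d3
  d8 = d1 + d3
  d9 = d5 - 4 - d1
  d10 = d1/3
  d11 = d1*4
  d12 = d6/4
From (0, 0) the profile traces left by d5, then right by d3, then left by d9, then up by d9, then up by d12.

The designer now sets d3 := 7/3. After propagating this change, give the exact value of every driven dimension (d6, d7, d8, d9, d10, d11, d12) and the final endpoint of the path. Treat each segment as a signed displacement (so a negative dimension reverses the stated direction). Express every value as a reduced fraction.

d6 = 60
d7 = 247/3
d8 = 28/3
d9 = -5
d10 = 7/3
d11 = 28
d12 = 15
endpoint = (4/3, 10)

Apply edit: d3 := 7/3
  d6 = d4*5 = 60
  d7 = d4*5 + d6/3 + d3 = 247/3
  d8 = d1 + d3 = 28/3
  d9 = d5 - 4 - d1 = -5
  d10 = d1/3 = 7/3
  d11 = d1*4 = 28
  d12 = d6/4 = 15
Walk from origin (0, 0):
  seg 1: left by d5 = 6 → (-6, 0)
  seg 2: right by d3 = 7/3 → (-11/3, 0)
  seg 3: left by d9 = -5 → (4/3, 0)
  seg 4: up by d9 = -5 → (4/3, -5)
  seg 5: up by d12 = 15 → (4/3, 10)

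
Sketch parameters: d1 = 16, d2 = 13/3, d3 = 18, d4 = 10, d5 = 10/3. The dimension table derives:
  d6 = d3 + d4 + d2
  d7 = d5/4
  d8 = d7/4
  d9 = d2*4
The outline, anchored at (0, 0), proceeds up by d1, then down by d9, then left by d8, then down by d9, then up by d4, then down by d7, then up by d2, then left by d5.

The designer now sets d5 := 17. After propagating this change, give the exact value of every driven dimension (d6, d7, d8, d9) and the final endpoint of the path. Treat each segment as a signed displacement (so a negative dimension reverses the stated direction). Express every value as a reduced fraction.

d6 = 97/3
d7 = 17/4
d8 = 17/16
d9 = 52/3
endpoint = (-289/16, -103/12)

Apply edit: d5 := 17
  d6 = d3 + d4 + d2 = 97/3
  d7 = d5/4 = 17/4
  d8 = d7/4 = 17/16
  d9 = d2*4 = 52/3
Walk from origin (0, 0):
  seg 1: up by d1 = 16 → (0, 16)
  seg 2: down by d9 = 52/3 → (0, -4/3)
  seg 3: left by d8 = 17/16 → (-17/16, -4/3)
  seg 4: down by d9 = 52/3 → (-17/16, -56/3)
  seg 5: up by d4 = 10 → (-17/16, -26/3)
  seg 6: down by d7 = 17/4 → (-17/16, -155/12)
  seg 7: up by d2 = 13/3 → (-17/16, -103/12)
  seg 8: left by d5 = 17 → (-289/16, -103/12)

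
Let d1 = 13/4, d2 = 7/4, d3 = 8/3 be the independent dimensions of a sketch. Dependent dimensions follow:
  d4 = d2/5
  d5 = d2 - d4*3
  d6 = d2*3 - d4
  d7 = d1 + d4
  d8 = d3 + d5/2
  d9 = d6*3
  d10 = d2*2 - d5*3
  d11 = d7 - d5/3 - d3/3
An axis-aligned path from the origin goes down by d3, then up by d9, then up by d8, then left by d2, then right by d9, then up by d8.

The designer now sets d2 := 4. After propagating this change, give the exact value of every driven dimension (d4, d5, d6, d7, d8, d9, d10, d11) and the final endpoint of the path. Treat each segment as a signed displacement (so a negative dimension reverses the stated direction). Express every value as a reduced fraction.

d4 = 4/5
d5 = 8/5
d6 = 56/5
d7 = 81/20
d8 = 52/15
d9 = 168/5
d10 = 16/5
d11 = 473/180
endpoint = (148/5, 568/15)

Apply edit: d2 := 4
  d4 = d2/5 = 4/5
  d5 = d2 - d4*3 = 8/5
  d6 = d2*3 - d4 = 56/5
  d7 = d1 + d4 = 81/20
  d8 = d3 + d5/2 = 52/15
  d9 = d6*3 = 168/5
  d10 = d2*2 - d5*3 = 16/5
  d11 = d7 - d5/3 - d3/3 = 473/180
Walk from origin (0, 0):
  seg 1: down by d3 = 8/3 → (0, -8/3)
  seg 2: up by d9 = 168/5 → (0, 464/15)
  seg 3: up by d8 = 52/15 → (0, 172/5)
  seg 4: left by d2 = 4 → (-4, 172/5)
  seg 5: right by d9 = 168/5 → (148/5, 172/5)
  seg 6: up by d8 = 52/15 → (148/5, 568/15)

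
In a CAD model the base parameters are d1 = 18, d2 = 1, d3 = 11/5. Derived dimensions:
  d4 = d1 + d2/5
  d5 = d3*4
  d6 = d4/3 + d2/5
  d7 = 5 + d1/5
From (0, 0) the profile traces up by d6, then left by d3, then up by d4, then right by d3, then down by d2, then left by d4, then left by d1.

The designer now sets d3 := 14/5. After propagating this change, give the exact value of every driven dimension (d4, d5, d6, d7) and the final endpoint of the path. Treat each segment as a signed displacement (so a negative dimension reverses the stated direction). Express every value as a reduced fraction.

Apply edit: d3 := 14/5
  d4 = d1 + d2/5 = 91/5
  d5 = d3*4 = 56/5
  d6 = d4/3 + d2/5 = 94/15
  d7 = 5 + d1/5 = 43/5
Walk from origin (0, 0):
  seg 1: up by d6 = 94/15 → (0, 94/15)
  seg 2: left by d3 = 14/5 → (-14/5, 94/15)
  seg 3: up by d4 = 91/5 → (-14/5, 367/15)
  seg 4: right by d3 = 14/5 → (0, 367/15)
  seg 5: down by d2 = 1 → (0, 352/15)
  seg 6: left by d4 = 91/5 → (-91/5, 352/15)
  seg 7: left by d1 = 18 → (-181/5, 352/15)

d4 = 91/5
d5 = 56/5
d6 = 94/15
d7 = 43/5
endpoint = (-181/5, 352/15)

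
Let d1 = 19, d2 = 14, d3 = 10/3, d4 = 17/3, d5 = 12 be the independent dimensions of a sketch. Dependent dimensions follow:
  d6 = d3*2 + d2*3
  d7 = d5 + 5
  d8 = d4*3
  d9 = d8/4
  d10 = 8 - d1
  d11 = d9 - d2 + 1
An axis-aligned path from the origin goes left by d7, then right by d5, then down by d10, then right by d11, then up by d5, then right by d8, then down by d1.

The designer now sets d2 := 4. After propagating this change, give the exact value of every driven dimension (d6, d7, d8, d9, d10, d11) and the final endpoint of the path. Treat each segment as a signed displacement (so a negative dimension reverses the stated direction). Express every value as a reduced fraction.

Apply edit: d2 := 4
  d6 = d3*2 + d2*3 = 56/3
  d7 = d5 + 5 = 17
  d8 = d4*3 = 17
  d9 = d8/4 = 17/4
  d10 = 8 - d1 = -11
  d11 = d9 - d2 + 1 = 5/4
Walk from origin (0, 0):
  seg 1: left by d7 = 17 → (-17, 0)
  seg 2: right by d5 = 12 → (-5, 0)
  seg 3: down by d10 = -11 → (-5, 11)
  seg 4: right by d11 = 5/4 → (-15/4, 11)
  seg 5: up by d5 = 12 → (-15/4, 23)
  seg 6: right by d8 = 17 → (53/4, 23)
  seg 7: down by d1 = 19 → (53/4, 4)

d6 = 56/3
d7 = 17
d8 = 17
d9 = 17/4
d10 = -11
d11 = 5/4
endpoint = (53/4, 4)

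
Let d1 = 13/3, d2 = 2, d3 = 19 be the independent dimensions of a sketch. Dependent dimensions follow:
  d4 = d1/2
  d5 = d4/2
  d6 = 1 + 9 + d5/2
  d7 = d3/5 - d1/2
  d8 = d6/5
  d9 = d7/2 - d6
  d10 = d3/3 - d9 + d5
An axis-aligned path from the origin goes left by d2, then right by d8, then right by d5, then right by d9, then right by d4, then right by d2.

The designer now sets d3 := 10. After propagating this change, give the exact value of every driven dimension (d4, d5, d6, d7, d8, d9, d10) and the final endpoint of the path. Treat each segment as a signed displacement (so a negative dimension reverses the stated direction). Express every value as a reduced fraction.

d4 = 13/6
d5 = 13/12
d6 = 253/24
d7 = -1/6
d8 = 253/120
d9 = -85/8
d10 = 361/24
endpoint = (-79/15, 0)

Apply edit: d3 := 10
  d4 = d1/2 = 13/6
  d5 = d4/2 = 13/12
  d6 = 1 + 9 + d5/2 = 253/24
  d7 = d3/5 - d1/2 = -1/6
  d8 = d6/5 = 253/120
  d9 = d7/2 - d6 = -85/8
  d10 = d3/3 - d9 + d5 = 361/24
Walk from origin (0, 0):
  seg 1: left by d2 = 2 → (-2, 0)
  seg 2: right by d8 = 253/120 → (13/120, 0)
  seg 3: right by d5 = 13/12 → (143/120, 0)
  seg 4: right by d9 = -85/8 → (-283/30, 0)
  seg 5: right by d4 = 13/6 → (-109/15, 0)
  seg 6: right by d2 = 2 → (-79/15, 0)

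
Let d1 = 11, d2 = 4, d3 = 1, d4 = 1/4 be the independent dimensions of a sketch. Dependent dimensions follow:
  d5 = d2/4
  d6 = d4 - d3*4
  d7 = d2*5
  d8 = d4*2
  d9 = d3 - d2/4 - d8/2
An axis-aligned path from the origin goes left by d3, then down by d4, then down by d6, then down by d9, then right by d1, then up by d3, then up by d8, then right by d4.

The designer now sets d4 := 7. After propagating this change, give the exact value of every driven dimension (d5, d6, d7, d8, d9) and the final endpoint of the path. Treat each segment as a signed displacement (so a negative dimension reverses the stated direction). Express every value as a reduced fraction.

d5 = 1
d6 = 3
d7 = 20
d8 = 14
d9 = -7
endpoint = (17, 12)

Apply edit: d4 := 7
  d5 = d2/4 = 1
  d6 = d4 - d3*4 = 3
  d7 = d2*5 = 20
  d8 = d4*2 = 14
  d9 = d3 - d2/4 - d8/2 = -7
Walk from origin (0, 0):
  seg 1: left by d3 = 1 → (-1, 0)
  seg 2: down by d4 = 7 → (-1, -7)
  seg 3: down by d6 = 3 → (-1, -10)
  seg 4: down by d9 = -7 → (-1, -3)
  seg 5: right by d1 = 11 → (10, -3)
  seg 6: up by d3 = 1 → (10, -2)
  seg 7: up by d8 = 14 → (10, 12)
  seg 8: right by d4 = 7 → (17, 12)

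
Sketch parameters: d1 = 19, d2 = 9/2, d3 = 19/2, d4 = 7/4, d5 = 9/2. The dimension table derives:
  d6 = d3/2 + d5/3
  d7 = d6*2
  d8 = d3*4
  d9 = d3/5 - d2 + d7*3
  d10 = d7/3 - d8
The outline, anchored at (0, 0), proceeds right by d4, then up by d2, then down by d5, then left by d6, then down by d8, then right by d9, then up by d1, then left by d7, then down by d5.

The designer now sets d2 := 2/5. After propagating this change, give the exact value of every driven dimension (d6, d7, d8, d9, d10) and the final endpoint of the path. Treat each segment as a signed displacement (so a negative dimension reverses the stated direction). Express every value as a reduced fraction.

Apply edit: d2 := 2/5
  d6 = d3/2 + d5/3 = 25/4
  d7 = d6*2 = 25/2
  d8 = d3*4 = 38
  d9 = d3/5 - d2 + d7*3 = 39
  d10 = d7/3 - d8 = -203/6
Walk from origin (0, 0):
  seg 1: right by d4 = 7/4 → (7/4, 0)
  seg 2: up by d2 = 2/5 → (7/4, 2/5)
  seg 3: down by d5 = 9/2 → (7/4, -41/10)
  seg 4: left by d6 = 25/4 → (-9/2, -41/10)
  seg 5: down by d8 = 38 → (-9/2, -421/10)
  seg 6: right by d9 = 39 → (69/2, -421/10)
  seg 7: up by d1 = 19 → (69/2, -231/10)
  seg 8: left by d7 = 25/2 → (22, -231/10)
  seg 9: down by d5 = 9/2 → (22, -138/5)

d6 = 25/4
d7 = 25/2
d8 = 38
d9 = 39
d10 = -203/6
endpoint = (22, -138/5)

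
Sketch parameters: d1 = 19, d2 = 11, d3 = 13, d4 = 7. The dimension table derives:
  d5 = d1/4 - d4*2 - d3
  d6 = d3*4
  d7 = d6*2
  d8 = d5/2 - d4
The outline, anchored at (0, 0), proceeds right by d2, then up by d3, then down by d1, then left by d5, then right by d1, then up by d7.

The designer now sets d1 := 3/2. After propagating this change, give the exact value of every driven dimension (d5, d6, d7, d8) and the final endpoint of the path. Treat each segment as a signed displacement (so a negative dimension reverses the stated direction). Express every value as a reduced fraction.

d5 = -213/8
d6 = 52
d7 = 104
d8 = -325/16
endpoint = (313/8, 231/2)

Apply edit: d1 := 3/2
  d5 = d1/4 - d4*2 - d3 = -213/8
  d6 = d3*4 = 52
  d7 = d6*2 = 104
  d8 = d5/2 - d4 = -325/16
Walk from origin (0, 0):
  seg 1: right by d2 = 11 → (11, 0)
  seg 2: up by d3 = 13 → (11, 13)
  seg 3: down by d1 = 3/2 → (11, 23/2)
  seg 4: left by d5 = -213/8 → (301/8, 23/2)
  seg 5: right by d1 = 3/2 → (313/8, 23/2)
  seg 6: up by d7 = 104 → (313/8, 231/2)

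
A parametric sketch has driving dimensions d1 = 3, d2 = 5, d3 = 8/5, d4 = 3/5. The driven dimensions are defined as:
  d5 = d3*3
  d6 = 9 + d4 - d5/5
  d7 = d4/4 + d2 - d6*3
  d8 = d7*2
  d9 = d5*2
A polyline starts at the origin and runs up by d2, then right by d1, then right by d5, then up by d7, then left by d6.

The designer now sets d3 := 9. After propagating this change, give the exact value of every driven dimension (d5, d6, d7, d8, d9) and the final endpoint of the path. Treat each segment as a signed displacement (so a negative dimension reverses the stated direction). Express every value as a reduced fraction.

Apply edit: d3 := 9
  d5 = d3*3 = 27
  d6 = 9 + d4 - d5/5 = 21/5
  d7 = d4/4 + d2 - d6*3 = -149/20
  d8 = d7*2 = -149/10
  d9 = d5*2 = 54
Walk from origin (0, 0):
  seg 1: up by d2 = 5 → (0, 5)
  seg 2: right by d1 = 3 → (3, 5)
  seg 3: right by d5 = 27 → (30, 5)
  seg 4: up by d7 = -149/20 → (30, -49/20)
  seg 5: left by d6 = 21/5 → (129/5, -49/20)

d5 = 27
d6 = 21/5
d7 = -149/20
d8 = -149/10
d9 = 54
endpoint = (129/5, -49/20)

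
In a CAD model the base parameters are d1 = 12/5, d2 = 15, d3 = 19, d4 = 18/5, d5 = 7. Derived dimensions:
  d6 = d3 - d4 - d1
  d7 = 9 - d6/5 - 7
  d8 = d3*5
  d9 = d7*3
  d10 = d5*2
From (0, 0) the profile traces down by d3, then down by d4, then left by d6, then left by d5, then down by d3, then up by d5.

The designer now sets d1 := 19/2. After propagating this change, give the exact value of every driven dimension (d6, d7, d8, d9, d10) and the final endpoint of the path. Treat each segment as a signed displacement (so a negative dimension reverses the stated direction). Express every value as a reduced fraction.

Apply edit: d1 := 19/2
  d6 = d3 - d4 - d1 = 59/10
  d7 = 9 - d6/5 - 7 = 41/50
  d8 = d3*5 = 95
  d9 = d7*3 = 123/50
  d10 = d5*2 = 14
Walk from origin (0, 0):
  seg 1: down by d3 = 19 → (0, -19)
  seg 2: down by d4 = 18/5 → (0, -113/5)
  seg 3: left by d6 = 59/10 → (-59/10, -113/5)
  seg 4: left by d5 = 7 → (-129/10, -113/5)
  seg 5: down by d3 = 19 → (-129/10, -208/5)
  seg 6: up by d5 = 7 → (-129/10, -173/5)

d6 = 59/10
d7 = 41/50
d8 = 95
d9 = 123/50
d10 = 14
endpoint = (-129/10, -173/5)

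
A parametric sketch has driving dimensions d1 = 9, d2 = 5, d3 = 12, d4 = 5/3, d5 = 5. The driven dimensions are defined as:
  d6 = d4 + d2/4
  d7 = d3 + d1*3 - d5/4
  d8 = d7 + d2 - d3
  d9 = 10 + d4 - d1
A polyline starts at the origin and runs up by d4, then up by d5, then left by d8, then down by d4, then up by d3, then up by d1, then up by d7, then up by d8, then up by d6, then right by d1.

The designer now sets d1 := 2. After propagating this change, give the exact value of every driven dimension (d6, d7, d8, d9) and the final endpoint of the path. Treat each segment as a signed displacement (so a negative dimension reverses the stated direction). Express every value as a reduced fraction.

Apply edit: d1 := 2
  d6 = d4 + d2/4 = 35/12
  d7 = d3 + d1*3 - d5/4 = 67/4
  d8 = d7 + d2 - d3 = 39/4
  d9 = 10 + d4 - d1 = 29/3
Walk from origin (0, 0):
  seg 1: up by d4 = 5/3 → (0, 5/3)
  seg 2: up by d5 = 5 → (0, 20/3)
  seg 3: left by d8 = 39/4 → (-39/4, 20/3)
  seg 4: down by d4 = 5/3 → (-39/4, 5)
  seg 5: up by d3 = 12 → (-39/4, 17)
  seg 6: up by d1 = 2 → (-39/4, 19)
  seg 7: up by d7 = 67/4 → (-39/4, 143/4)
  seg 8: up by d8 = 39/4 → (-39/4, 91/2)
  seg 9: up by d6 = 35/12 → (-39/4, 581/12)
  seg 10: right by d1 = 2 → (-31/4, 581/12)

d6 = 35/12
d7 = 67/4
d8 = 39/4
d9 = 29/3
endpoint = (-31/4, 581/12)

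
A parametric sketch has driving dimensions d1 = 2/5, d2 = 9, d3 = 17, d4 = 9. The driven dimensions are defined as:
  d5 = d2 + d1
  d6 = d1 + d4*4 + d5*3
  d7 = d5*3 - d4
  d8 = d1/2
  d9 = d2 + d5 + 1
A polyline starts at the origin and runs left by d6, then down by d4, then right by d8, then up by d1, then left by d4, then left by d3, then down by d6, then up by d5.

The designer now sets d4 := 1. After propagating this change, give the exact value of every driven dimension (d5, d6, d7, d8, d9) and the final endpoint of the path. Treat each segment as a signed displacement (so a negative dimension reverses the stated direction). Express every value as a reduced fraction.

Apply edit: d4 := 1
  d5 = d2 + d1 = 47/5
  d6 = d1 + d4*4 + d5*3 = 163/5
  d7 = d5*3 - d4 = 136/5
  d8 = d1/2 = 1/5
  d9 = d2 + d5 + 1 = 97/5
Walk from origin (0, 0):
  seg 1: left by d6 = 163/5 → (-163/5, 0)
  seg 2: down by d4 = 1 → (-163/5, -1)
  seg 3: right by d8 = 1/5 → (-162/5, -1)
  seg 4: up by d1 = 2/5 → (-162/5, -3/5)
  seg 5: left by d4 = 1 → (-167/5, -3/5)
  seg 6: left by d3 = 17 → (-252/5, -3/5)
  seg 7: down by d6 = 163/5 → (-252/5, -166/5)
  seg 8: up by d5 = 47/5 → (-252/5, -119/5)

d5 = 47/5
d6 = 163/5
d7 = 136/5
d8 = 1/5
d9 = 97/5
endpoint = (-252/5, -119/5)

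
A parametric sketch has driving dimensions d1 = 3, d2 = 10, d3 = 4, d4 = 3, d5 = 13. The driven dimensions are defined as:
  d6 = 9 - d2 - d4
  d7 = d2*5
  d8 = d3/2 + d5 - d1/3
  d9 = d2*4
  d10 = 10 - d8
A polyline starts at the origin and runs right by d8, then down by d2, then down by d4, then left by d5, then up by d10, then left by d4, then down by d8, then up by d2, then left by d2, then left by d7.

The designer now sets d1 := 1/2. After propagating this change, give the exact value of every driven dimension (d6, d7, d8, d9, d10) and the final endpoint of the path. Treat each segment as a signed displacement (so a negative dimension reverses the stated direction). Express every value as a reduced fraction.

Apply edit: d1 := 1/2
  d6 = 9 - d2 - d4 = -4
  d7 = d2*5 = 50
  d8 = d3/2 + d5 - d1/3 = 89/6
  d9 = d2*4 = 40
  d10 = 10 - d8 = -29/6
Walk from origin (0, 0):
  seg 1: right by d8 = 89/6 → (89/6, 0)
  seg 2: down by d2 = 10 → (89/6, -10)
  seg 3: down by d4 = 3 → (89/6, -13)
  seg 4: left by d5 = 13 → (11/6, -13)
  seg 5: up by d10 = -29/6 → (11/6, -107/6)
  seg 6: left by d4 = 3 → (-7/6, -107/6)
  seg 7: down by d8 = 89/6 → (-7/6, -98/3)
  seg 8: up by d2 = 10 → (-7/6, -68/3)
  seg 9: left by d2 = 10 → (-67/6, -68/3)
  seg 10: left by d7 = 50 → (-367/6, -68/3)

d6 = -4
d7 = 50
d8 = 89/6
d9 = 40
d10 = -29/6
endpoint = (-367/6, -68/3)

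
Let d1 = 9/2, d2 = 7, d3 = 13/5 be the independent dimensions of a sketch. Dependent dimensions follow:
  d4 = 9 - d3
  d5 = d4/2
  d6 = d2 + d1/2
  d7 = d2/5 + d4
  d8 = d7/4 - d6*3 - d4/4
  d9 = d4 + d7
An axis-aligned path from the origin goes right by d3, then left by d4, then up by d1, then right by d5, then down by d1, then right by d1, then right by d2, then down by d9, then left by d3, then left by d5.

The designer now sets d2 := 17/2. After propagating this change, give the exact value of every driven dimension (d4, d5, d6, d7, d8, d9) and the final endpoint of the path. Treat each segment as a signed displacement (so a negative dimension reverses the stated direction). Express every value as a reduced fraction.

Apply edit: d2 := 17/2
  d4 = 9 - d3 = 32/5
  d5 = d4/2 = 16/5
  d6 = d2 + d1/2 = 43/4
  d7 = d2/5 + d4 = 81/10
  d8 = d7/4 - d6*3 - d4/4 = -1273/40
  d9 = d4 + d7 = 29/2
Walk from origin (0, 0):
  seg 1: right by d3 = 13/5 → (13/5, 0)
  seg 2: left by d4 = 32/5 → (-19/5, 0)
  seg 3: up by d1 = 9/2 → (-19/5, 9/2)
  seg 4: right by d5 = 16/5 → (-3/5, 9/2)
  seg 5: down by d1 = 9/2 → (-3/5, 0)
  seg 6: right by d1 = 9/2 → (39/10, 0)
  seg 7: right by d2 = 17/2 → (62/5, 0)
  seg 8: down by d9 = 29/2 → (62/5, -29/2)
  seg 9: left by d3 = 13/5 → (49/5, -29/2)
  seg 10: left by d5 = 16/5 → (33/5, -29/2)

d4 = 32/5
d5 = 16/5
d6 = 43/4
d7 = 81/10
d8 = -1273/40
d9 = 29/2
endpoint = (33/5, -29/2)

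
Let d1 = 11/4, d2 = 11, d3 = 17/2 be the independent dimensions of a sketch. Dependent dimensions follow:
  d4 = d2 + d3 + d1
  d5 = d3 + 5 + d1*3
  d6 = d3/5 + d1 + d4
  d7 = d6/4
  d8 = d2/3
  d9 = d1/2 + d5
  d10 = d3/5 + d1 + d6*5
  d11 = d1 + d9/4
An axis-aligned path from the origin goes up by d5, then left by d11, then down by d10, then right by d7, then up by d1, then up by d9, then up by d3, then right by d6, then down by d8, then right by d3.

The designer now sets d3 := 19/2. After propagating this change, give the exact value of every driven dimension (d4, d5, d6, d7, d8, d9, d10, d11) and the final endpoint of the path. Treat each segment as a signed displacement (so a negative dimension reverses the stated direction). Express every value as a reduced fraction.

d4 = 93/4
d5 = 91/4
d6 = 279/10
d7 = 279/40
d8 = 11/3
d9 = 193/8
d10 = 2883/20
d11 = 281/32
endpoint = (1139/32, -10643/120)

Apply edit: d3 := 19/2
  d4 = d2 + d3 + d1 = 93/4
  d5 = d3 + 5 + d1*3 = 91/4
  d6 = d3/5 + d1 + d4 = 279/10
  d7 = d6/4 = 279/40
  d8 = d2/3 = 11/3
  d9 = d1/2 + d5 = 193/8
  d10 = d3/5 + d1 + d6*5 = 2883/20
  d11 = d1 + d9/4 = 281/32
Walk from origin (0, 0):
  seg 1: up by d5 = 91/4 → (0, 91/4)
  seg 2: left by d11 = 281/32 → (-281/32, 91/4)
  seg 3: down by d10 = 2883/20 → (-281/32, -607/5)
  seg 4: right by d7 = 279/40 → (-289/160, -607/5)
  seg 5: up by d1 = 11/4 → (-289/160, -2373/20)
  seg 6: up by d9 = 193/8 → (-289/160, -3781/40)
  seg 7: up by d3 = 19/2 → (-289/160, -3401/40)
  seg 8: right by d6 = 279/10 → (835/32, -3401/40)
  seg 9: down by d8 = 11/3 → (835/32, -10643/120)
  seg 10: right by d3 = 19/2 → (1139/32, -10643/120)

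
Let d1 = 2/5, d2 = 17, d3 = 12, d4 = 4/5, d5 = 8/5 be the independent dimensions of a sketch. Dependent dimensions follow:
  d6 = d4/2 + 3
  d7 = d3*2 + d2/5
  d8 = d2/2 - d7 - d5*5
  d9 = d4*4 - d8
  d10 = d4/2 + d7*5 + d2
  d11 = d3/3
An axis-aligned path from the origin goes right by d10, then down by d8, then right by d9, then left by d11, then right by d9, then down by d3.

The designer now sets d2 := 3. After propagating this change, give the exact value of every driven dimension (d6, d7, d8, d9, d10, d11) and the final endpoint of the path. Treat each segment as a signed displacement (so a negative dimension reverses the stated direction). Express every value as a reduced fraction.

d6 = 17/5
d7 = 123/5
d8 = -311/10
d9 = 343/10
d10 = 632/5
d11 = 4
endpoint = (191, 191/10)

Apply edit: d2 := 3
  d6 = d4/2 + 3 = 17/5
  d7 = d3*2 + d2/5 = 123/5
  d8 = d2/2 - d7 - d5*5 = -311/10
  d9 = d4*4 - d8 = 343/10
  d10 = d4/2 + d7*5 + d2 = 632/5
  d11 = d3/3 = 4
Walk from origin (0, 0):
  seg 1: right by d10 = 632/5 → (632/5, 0)
  seg 2: down by d8 = -311/10 → (632/5, 311/10)
  seg 3: right by d9 = 343/10 → (1607/10, 311/10)
  seg 4: left by d11 = 4 → (1567/10, 311/10)
  seg 5: right by d9 = 343/10 → (191, 311/10)
  seg 6: down by d3 = 12 → (191, 191/10)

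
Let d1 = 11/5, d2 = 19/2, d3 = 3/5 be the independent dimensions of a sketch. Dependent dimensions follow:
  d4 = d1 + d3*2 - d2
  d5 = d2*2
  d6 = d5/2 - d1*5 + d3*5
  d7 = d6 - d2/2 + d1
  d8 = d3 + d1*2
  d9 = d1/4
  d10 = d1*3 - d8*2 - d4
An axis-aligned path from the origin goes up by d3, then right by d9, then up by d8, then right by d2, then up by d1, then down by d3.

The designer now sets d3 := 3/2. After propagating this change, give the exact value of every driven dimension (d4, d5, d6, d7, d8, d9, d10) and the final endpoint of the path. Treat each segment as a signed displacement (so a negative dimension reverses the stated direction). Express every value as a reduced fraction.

Apply edit: d3 := 3/2
  d4 = d1 + d3*2 - d2 = -43/10
  d5 = d2*2 = 19
  d6 = d5/2 - d1*5 + d3*5 = 6
  d7 = d6 - d2/2 + d1 = 69/20
  d8 = d3 + d1*2 = 59/10
  d9 = d1/4 = 11/20
  d10 = d1*3 - d8*2 - d4 = -9/10
Walk from origin (0, 0):
  seg 1: up by d3 = 3/2 → (0, 3/2)
  seg 2: right by d9 = 11/20 → (11/20, 3/2)
  seg 3: up by d8 = 59/10 → (11/20, 37/5)
  seg 4: right by d2 = 19/2 → (201/20, 37/5)
  seg 5: up by d1 = 11/5 → (201/20, 48/5)
  seg 6: down by d3 = 3/2 → (201/20, 81/10)

d4 = -43/10
d5 = 19
d6 = 6
d7 = 69/20
d8 = 59/10
d9 = 11/20
d10 = -9/10
endpoint = (201/20, 81/10)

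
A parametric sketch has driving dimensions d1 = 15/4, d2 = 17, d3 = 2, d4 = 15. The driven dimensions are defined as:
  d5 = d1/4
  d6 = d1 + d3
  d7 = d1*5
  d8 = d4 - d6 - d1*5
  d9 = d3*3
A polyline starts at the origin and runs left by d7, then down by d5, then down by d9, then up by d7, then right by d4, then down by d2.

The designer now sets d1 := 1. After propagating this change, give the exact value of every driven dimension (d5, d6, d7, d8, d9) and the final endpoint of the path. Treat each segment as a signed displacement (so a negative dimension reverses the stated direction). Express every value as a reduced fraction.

d5 = 1/4
d6 = 3
d7 = 5
d8 = 7
d9 = 6
endpoint = (10, -73/4)

Apply edit: d1 := 1
  d5 = d1/4 = 1/4
  d6 = d1 + d3 = 3
  d7 = d1*5 = 5
  d8 = d4 - d6 - d1*5 = 7
  d9 = d3*3 = 6
Walk from origin (0, 0):
  seg 1: left by d7 = 5 → (-5, 0)
  seg 2: down by d5 = 1/4 → (-5, -1/4)
  seg 3: down by d9 = 6 → (-5, -25/4)
  seg 4: up by d7 = 5 → (-5, -5/4)
  seg 5: right by d4 = 15 → (10, -5/4)
  seg 6: down by d2 = 17 → (10, -73/4)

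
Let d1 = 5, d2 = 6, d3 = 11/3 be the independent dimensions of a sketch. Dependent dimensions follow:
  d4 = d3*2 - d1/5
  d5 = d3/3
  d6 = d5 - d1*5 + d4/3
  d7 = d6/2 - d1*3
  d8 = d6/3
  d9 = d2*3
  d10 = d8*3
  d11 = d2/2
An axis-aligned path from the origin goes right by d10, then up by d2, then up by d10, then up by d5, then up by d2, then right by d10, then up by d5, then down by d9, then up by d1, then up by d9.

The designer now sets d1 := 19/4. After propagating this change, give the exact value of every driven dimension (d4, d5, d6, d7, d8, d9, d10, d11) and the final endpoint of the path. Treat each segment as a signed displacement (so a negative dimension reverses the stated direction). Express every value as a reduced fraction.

Apply edit: d1 := 19/4
  d4 = d3*2 - d1/5 = 383/60
  d5 = d3/3 = 11/9
  d6 = d5 - d1*5 + d4/3 = -102/5
  d7 = d6/2 - d1*3 = -489/20
  d8 = d6/3 = -34/5
  d9 = d2*3 = 18
  d10 = d8*3 = -102/5
  d11 = d2/2 = 3
Walk from origin (0, 0):
  seg 1: right by d10 = -102/5 → (-102/5, 0)
  seg 2: up by d2 = 6 → (-102/5, 6)
  seg 3: up by d10 = -102/5 → (-102/5, -72/5)
  seg 4: up by d5 = 11/9 → (-102/5, -593/45)
  seg 5: up by d2 = 6 → (-102/5, -323/45)
  seg 6: right by d10 = -102/5 → (-204/5, -323/45)
  seg 7: up by d5 = 11/9 → (-204/5, -268/45)
  seg 8: down by d9 = 18 → (-204/5, -1078/45)
  seg 9: up by d1 = 19/4 → (-204/5, -3457/180)
  seg 10: up by d9 = 18 → (-204/5, -217/180)

d4 = 383/60
d5 = 11/9
d6 = -102/5
d7 = -489/20
d8 = -34/5
d9 = 18
d10 = -102/5
d11 = 3
endpoint = (-204/5, -217/180)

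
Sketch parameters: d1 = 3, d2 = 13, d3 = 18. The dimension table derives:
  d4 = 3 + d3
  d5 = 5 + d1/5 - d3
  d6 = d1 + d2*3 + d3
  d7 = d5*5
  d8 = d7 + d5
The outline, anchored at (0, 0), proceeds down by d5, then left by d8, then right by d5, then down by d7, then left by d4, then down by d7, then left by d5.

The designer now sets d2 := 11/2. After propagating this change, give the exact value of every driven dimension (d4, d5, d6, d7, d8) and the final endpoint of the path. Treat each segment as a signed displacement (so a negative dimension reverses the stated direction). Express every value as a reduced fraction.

Apply edit: d2 := 11/2
  d4 = 3 + d3 = 21
  d5 = 5 + d1/5 - d3 = -62/5
  d6 = d1 + d2*3 + d3 = 75/2
  d7 = d5*5 = -62
  d8 = d7 + d5 = -372/5
Walk from origin (0, 0):
  seg 1: down by d5 = -62/5 → (0, 62/5)
  seg 2: left by d8 = -372/5 → (372/5, 62/5)
  seg 3: right by d5 = -62/5 → (62, 62/5)
  seg 4: down by d7 = -62 → (62, 372/5)
  seg 5: left by d4 = 21 → (41, 372/5)
  seg 6: down by d7 = -62 → (41, 682/5)
  seg 7: left by d5 = -62/5 → (267/5, 682/5)

d4 = 21
d5 = -62/5
d6 = 75/2
d7 = -62
d8 = -372/5
endpoint = (267/5, 682/5)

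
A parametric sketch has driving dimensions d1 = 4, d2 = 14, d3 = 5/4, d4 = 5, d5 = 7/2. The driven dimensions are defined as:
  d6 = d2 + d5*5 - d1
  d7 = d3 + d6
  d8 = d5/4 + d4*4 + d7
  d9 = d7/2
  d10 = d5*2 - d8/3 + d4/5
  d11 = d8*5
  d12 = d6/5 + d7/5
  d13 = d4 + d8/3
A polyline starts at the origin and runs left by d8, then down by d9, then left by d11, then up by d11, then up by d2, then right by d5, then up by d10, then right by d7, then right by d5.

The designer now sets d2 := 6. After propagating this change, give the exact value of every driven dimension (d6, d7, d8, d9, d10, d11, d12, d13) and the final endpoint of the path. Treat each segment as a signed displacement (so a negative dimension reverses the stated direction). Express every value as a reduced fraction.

d6 = 39/2
d7 = 83/4
d8 = 333/8
d9 = 83/8
d10 = -47/8
d11 = 1665/8
d12 = 161/20
d13 = 151/8
endpoint = (-222, 1583/8)

Apply edit: d2 := 6
  d6 = d2 + d5*5 - d1 = 39/2
  d7 = d3 + d6 = 83/4
  d8 = d5/4 + d4*4 + d7 = 333/8
  d9 = d7/2 = 83/8
  d10 = d5*2 - d8/3 + d4/5 = -47/8
  d11 = d8*5 = 1665/8
  d12 = d6/5 + d7/5 = 161/20
  d13 = d4 + d8/3 = 151/8
Walk from origin (0, 0):
  seg 1: left by d8 = 333/8 → (-333/8, 0)
  seg 2: down by d9 = 83/8 → (-333/8, -83/8)
  seg 3: left by d11 = 1665/8 → (-999/4, -83/8)
  seg 4: up by d11 = 1665/8 → (-999/4, 791/4)
  seg 5: up by d2 = 6 → (-999/4, 815/4)
  seg 6: right by d5 = 7/2 → (-985/4, 815/4)
  seg 7: up by d10 = -47/8 → (-985/4, 1583/8)
  seg 8: right by d7 = 83/4 → (-451/2, 1583/8)
  seg 9: right by d5 = 7/2 → (-222, 1583/8)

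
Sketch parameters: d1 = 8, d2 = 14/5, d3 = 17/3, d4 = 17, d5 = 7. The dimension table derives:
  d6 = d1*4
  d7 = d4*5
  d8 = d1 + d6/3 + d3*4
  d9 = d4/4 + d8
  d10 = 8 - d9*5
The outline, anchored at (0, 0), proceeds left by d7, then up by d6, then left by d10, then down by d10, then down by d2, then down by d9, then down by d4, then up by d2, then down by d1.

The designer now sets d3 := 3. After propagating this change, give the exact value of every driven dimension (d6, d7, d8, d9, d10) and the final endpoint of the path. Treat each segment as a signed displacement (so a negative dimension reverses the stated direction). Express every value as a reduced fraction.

Apply edit: d3 := 3
  d6 = d1*4 = 32
  d7 = d4*5 = 85
  d8 = d1 + d6/3 + d3*4 = 92/3
  d9 = d4/4 + d8 = 419/12
  d10 = 8 - d9*5 = -1999/12
Walk from origin (0, 0):
  seg 1: left by d7 = 85 → (-85, 0)
  seg 2: up by d6 = 32 → (-85, 32)
  seg 3: left by d10 = -1999/12 → (979/12, 32)
  seg 4: down by d10 = -1999/12 → (979/12, 2383/12)
  seg 5: down by d2 = 14/5 → (979/12, 11747/60)
  seg 6: down by d9 = 419/12 → (979/12, 2413/15)
  seg 7: down by d4 = 17 → (979/12, 2158/15)
  seg 8: up by d2 = 14/5 → (979/12, 440/3)
  seg 9: down by d1 = 8 → (979/12, 416/3)

d6 = 32
d7 = 85
d8 = 92/3
d9 = 419/12
d10 = -1999/12
endpoint = (979/12, 416/3)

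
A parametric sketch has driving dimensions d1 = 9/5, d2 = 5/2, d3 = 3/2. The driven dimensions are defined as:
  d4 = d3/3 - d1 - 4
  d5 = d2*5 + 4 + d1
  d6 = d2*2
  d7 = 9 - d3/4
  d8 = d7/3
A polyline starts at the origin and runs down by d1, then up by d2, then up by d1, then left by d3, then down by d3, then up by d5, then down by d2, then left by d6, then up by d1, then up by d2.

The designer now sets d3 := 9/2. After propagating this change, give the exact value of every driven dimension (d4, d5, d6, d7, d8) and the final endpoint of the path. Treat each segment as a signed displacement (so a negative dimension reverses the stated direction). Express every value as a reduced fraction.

Apply edit: d3 := 9/2
  d4 = d3/3 - d1 - 4 = -43/10
  d5 = d2*5 + 4 + d1 = 183/10
  d6 = d2*2 = 5
  d7 = 9 - d3/4 = 63/8
  d8 = d7/3 = 21/8
Walk from origin (0, 0):
  seg 1: down by d1 = 9/5 → (0, -9/5)
  seg 2: up by d2 = 5/2 → (0, 7/10)
  seg 3: up by d1 = 9/5 → (0, 5/2)
  seg 4: left by d3 = 9/2 → (-9/2, 5/2)
  seg 5: down by d3 = 9/2 → (-9/2, -2)
  seg 6: up by d5 = 183/10 → (-9/2, 163/10)
  seg 7: down by d2 = 5/2 → (-9/2, 69/5)
  seg 8: left by d6 = 5 → (-19/2, 69/5)
  seg 9: up by d1 = 9/5 → (-19/2, 78/5)
  seg 10: up by d2 = 5/2 → (-19/2, 181/10)

d4 = -43/10
d5 = 183/10
d6 = 5
d7 = 63/8
d8 = 21/8
endpoint = (-19/2, 181/10)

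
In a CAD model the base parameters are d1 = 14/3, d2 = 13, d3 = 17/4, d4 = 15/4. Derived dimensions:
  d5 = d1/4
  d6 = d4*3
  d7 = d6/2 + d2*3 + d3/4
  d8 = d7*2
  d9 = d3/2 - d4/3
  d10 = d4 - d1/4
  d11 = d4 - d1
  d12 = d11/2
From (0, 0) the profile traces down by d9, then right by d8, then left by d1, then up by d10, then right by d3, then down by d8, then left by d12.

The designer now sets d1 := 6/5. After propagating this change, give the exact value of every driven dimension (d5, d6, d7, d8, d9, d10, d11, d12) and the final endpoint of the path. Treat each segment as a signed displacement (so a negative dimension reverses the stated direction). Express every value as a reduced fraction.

Apply edit: d1 := 6/5
  d5 = d1/4 = 3/10
  d6 = d4*3 = 45/4
  d7 = d6/2 + d2*3 + d3/4 = 731/16
  d8 = d7*2 = 731/8
  d9 = d3/2 - d4/3 = 7/8
  d10 = d4 - d1/4 = 69/20
  d11 = d4 - d1 = 51/20
  d12 = d11/2 = 51/40
Walk from origin (0, 0):
  seg 1: down by d9 = 7/8 → (0, -7/8)
  seg 2: right by d8 = 731/8 → (731/8, -7/8)
  seg 3: left by d1 = 6/5 → (3607/40, -7/8)
  seg 4: up by d10 = 69/20 → (3607/40, 103/40)
  seg 5: right by d3 = 17/4 → (3777/40, 103/40)
  seg 6: down by d8 = 731/8 → (3777/40, -444/5)
  seg 7: left by d12 = 51/40 → (1863/20, -444/5)

d5 = 3/10
d6 = 45/4
d7 = 731/16
d8 = 731/8
d9 = 7/8
d10 = 69/20
d11 = 51/20
d12 = 51/40
endpoint = (1863/20, -444/5)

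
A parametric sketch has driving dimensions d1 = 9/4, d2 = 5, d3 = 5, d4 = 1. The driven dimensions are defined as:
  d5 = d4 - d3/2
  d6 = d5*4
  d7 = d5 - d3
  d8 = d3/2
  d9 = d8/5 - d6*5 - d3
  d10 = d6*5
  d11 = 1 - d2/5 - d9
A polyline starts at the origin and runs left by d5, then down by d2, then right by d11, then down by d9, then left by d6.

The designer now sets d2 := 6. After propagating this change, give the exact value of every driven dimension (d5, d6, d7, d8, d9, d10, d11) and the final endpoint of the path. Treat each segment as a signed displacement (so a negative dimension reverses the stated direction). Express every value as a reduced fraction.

Apply edit: d2 := 6
  d5 = d4 - d3/2 = -3/2
  d6 = d5*4 = -6
  d7 = d5 - d3 = -13/2
  d8 = d3/2 = 5/2
  d9 = d8/5 - d6*5 - d3 = 51/2
  d10 = d6*5 = -30
  d11 = 1 - d2/5 - d9 = -257/10
Walk from origin (0, 0):
  seg 1: left by d5 = -3/2 → (3/2, 0)
  seg 2: down by d2 = 6 → (3/2, -6)
  seg 3: right by d11 = -257/10 → (-121/5, -6)
  seg 4: down by d9 = 51/2 → (-121/5, -63/2)
  seg 5: left by d6 = -6 → (-91/5, -63/2)

d5 = -3/2
d6 = -6
d7 = -13/2
d8 = 5/2
d9 = 51/2
d10 = -30
d11 = -257/10
endpoint = (-91/5, -63/2)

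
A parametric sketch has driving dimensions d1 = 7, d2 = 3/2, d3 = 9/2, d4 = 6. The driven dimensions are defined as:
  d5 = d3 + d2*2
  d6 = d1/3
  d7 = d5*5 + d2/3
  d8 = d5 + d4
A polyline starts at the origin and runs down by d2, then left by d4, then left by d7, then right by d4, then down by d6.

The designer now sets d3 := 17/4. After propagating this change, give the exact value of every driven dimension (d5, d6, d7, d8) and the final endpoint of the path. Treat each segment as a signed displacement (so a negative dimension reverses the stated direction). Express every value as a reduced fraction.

d5 = 29/4
d6 = 7/3
d7 = 147/4
d8 = 53/4
endpoint = (-147/4, -23/6)

Apply edit: d3 := 17/4
  d5 = d3 + d2*2 = 29/4
  d6 = d1/3 = 7/3
  d7 = d5*5 + d2/3 = 147/4
  d8 = d5 + d4 = 53/4
Walk from origin (0, 0):
  seg 1: down by d2 = 3/2 → (0, -3/2)
  seg 2: left by d4 = 6 → (-6, -3/2)
  seg 3: left by d7 = 147/4 → (-171/4, -3/2)
  seg 4: right by d4 = 6 → (-147/4, -3/2)
  seg 5: down by d6 = 7/3 → (-147/4, -23/6)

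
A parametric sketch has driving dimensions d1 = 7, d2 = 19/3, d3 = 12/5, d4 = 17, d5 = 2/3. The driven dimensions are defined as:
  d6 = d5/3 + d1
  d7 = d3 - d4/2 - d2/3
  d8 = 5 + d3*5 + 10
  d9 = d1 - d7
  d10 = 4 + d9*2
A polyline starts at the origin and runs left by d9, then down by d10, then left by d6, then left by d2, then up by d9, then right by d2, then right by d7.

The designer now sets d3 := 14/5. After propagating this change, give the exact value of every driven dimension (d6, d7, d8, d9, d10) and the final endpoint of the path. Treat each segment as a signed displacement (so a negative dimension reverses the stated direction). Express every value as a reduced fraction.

Apply edit: d3 := 14/5
  d6 = d5/3 + d1 = 65/9
  d7 = d3 - d4/2 - d2/3 = -703/90
  d8 = 5 + d3*5 + 10 = 29
  d9 = d1 - d7 = 1333/90
  d10 = 4 + d9*2 = 1513/45
Walk from origin (0, 0):
  seg 1: left by d9 = 1333/90 → (-1333/90, 0)
  seg 2: down by d10 = 1513/45 → (-1333/90, -1513/45)
  seg 3: left by d6 = 65/9 → (-661/30, -1513/45)
  seg 4: left by d2 = 19/3 → (-851/30, -1513/45)
  seg 5: up by d9 = 1333/90 → (-851/30, -1693/90)
  seg 6: right by d2 = 19/3 → (-661/30, -1693/90)
  seg 7: right by d7 = -703/90 → (-1343/45, -1693/90)

d6 = 65/9
d7 = -703/90
d8 = 29
d9 = 1333/90
d10 = 1513/45
endpoint = (-1343/45, -1693/90)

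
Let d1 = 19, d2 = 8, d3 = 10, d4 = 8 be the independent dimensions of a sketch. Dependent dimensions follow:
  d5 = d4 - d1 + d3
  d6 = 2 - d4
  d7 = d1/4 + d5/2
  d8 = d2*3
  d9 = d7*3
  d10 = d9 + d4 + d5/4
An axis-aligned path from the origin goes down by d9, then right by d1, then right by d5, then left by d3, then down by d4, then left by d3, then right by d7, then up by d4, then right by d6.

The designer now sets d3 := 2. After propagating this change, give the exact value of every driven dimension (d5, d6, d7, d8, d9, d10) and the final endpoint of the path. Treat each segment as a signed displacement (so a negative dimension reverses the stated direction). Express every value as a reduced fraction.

Apply edit: d3 := 2
  d5 = d4 - d1 + d3 = -9
  d6 = 2 - d4 = -6
  d7 = d1/4 + d5/2 = 1/4
  d8 = d2*3 = 24
  d9 = d7*3 = 3/4
  d10 = d9 + d4 + d5/4 = 13/2
Walk from origin (0, 0):
  seg 1: down by d9 = 3/4 → (0, -3/4)
  seg 2: right by d1 = 19 → (19, -3/4)
  seg 3: right by d5 = -9 → (10, -3/4)
  seg 4: left by d3 = 2 → (8, -3/4)
  seg 5: down by d4 = 8 → (8, -35/4)
  seg 6: left by d3 = 2 → (6, -35/4)
  seg 7: right by d7 = 1/4 → (25/4, -35/4)
  seg 8: up by d4 = 8 → (25/4, -3/4)
  seg 9: right by d6 = -6 → (1/4, -3/4)

d5 = -9
d6 = -6
d7 = 1/4
d8 = 24
d9 = 3/4
d10 = 13/2
endpoint = (1/4, -3/4)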